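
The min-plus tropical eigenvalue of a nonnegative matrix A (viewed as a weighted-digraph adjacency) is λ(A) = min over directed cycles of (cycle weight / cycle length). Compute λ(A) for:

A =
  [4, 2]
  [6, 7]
λ(A) = 4

Enumerate directed cycles and compute their means (weight / length). Sample:
  cycle 0 → 0: weight = 4, length = 1, mean = 4/1 ≈ 4.000
  cycle 1 → 1: weight = 7, length = 1, mean = 7/1 ≈ 7.000
  cycle 0 → 1 → 0: weight = 8, length = 2, mean = 8/2 ≈ 4.000
  cycle 1 → 0 → 1: weight = 8, length = 2, mean = 8/2 ≈ 4.000
Minimum mean = 4.000, attained e.g. along the cycle 0 → 0 with weight 4 and length 1. So λ(A) = 4/1 = 4.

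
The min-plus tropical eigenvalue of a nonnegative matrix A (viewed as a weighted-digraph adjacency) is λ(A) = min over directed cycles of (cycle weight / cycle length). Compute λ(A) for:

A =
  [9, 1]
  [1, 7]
λ(A) = 1

Enumerate directed cycles and compute their means (weight / length). Sample:
  cycle 0 → 0: weight = 9, length = 1, mean = 9/1 ≈ 9.000
  cycle 1 → 1: weight = 7, length = 1, mean = 7/1 ≈ 7.000
  cycle 0 → 1 → 0: weight = 2, length = 2, mean = 2/2 ≈ 1.000
  cycle 1 → 0 → 1: weight = 2, length = 2, mean = 2/2 ≈ 1.000
Minimum mean = 1.000, attained e.g. along the cycle 0 → 1 → 0 with weight 2 and length 2. So λ(A) = 2/2 = 1.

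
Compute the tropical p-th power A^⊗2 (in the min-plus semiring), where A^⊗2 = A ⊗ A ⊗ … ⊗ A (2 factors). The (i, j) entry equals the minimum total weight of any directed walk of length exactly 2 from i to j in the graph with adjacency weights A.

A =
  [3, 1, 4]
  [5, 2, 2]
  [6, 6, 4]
A^⊗2 =
  [6, 3, 3]
  [7, 4, 4]
  [9, 7, 8]

Each entry (A^⊗2)_ij equals the minimum over all length-2 walks i = v_0 → v_1 → … → v_2 = j of Σ_t A[v_t][v_{t+1}]. For example, for (i, j) = (0, 2) we minimise over 3 possible intermediate vertex sequences; the minimum is 3, attained along the walk 0 → 1 → 2.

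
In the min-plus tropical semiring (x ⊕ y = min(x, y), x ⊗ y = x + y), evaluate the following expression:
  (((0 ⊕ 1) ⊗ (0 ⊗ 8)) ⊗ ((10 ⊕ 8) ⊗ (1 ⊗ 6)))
(((0 ⊕ 1) ⊗ (0 ⊗ 8)) ⊗ ((10 ⊕ 8) ⊗ (1 ⊗ 6))) = 23

Expand innermost to outermost. Recall ⊕ takes the minimum of its arguments and ⊗ takes their sum. Working out the expression (((0 ⊕ 1) ⊗ (0 ⊗ 8)) ⊗ ((10 ⊕ 8) ⊗ (1 ⊗ 6))) gives 23.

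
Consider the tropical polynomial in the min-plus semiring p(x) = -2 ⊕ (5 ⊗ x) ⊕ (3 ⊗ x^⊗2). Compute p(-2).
p(-2) = -2

A tropical monomial a ⊗ x^⊗i evaluates to a + i · x. Evaluating each term at x = -2:
  Term 0 contributes -2 + 0 · -2 = -2
  Term 1 contributes 5 + 1 · -2 = 3
  Term 2 contributes 3 + 2 · -2 = -1
p(-2) = ⊕ of these = min[-2, 3, -1] = -2.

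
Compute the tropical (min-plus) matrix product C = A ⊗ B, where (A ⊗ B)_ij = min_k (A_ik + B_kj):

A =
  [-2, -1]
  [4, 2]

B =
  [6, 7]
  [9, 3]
A ⊗ B =
  [4, 2]
  [10, 5]

Apply the min-plus product entry-by-entry:
  C[0][0] = min over k of (A[0][0] + B[0][0] = -2 + 6 = 4, A[0][1] + B[1][0] = -1 + 9 = 8) = 4 (attained at k = 0)
  C[0][1] = min over k of (A[0][0] + B[0][1] = -2 + 7 = 5, A[0][1] + B[1][1] = -1 + 3 = 2) = 2 (attained at k = 1)
  C[1][0] = min over k of (A[1][0] + B[0][0] = 4 + 6 = 10, A[1][1] + B[1][0] = 2 + 9 = 11) = 10 (attained at k = 0)
  C[1][1] = min over k of (A[1][0] + B[0][1] = 4 + 7 = 11, A[1][1] + B[1][1] = 2 + 3 = 5) = 5 (attained at k = 1)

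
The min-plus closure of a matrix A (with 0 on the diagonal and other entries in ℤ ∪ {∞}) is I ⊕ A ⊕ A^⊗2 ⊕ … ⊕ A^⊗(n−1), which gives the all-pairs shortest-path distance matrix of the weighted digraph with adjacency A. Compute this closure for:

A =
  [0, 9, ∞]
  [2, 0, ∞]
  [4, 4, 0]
Closure =
  [0, 9, ∞]
  [2, 0, ∞]
  [4, 4, 0]

This is the Floyd-Warshall all-pairs shortest-path computation. For each intermediate vertex k = 0, 1, …, 2, update dist[i][j] ← min(dist[i][j], dist[i][k] + dist[k][j]). The final matrix gives, for each (i, j), the minimum total weight of any directed path from i to j (possibly empty when i = j).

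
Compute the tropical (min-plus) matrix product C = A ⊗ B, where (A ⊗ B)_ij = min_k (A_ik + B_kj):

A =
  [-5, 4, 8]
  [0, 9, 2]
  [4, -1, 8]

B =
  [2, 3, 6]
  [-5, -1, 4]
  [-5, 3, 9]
A ⊗ B =
  [-3, -2, 1]
  [-3, 3, 6]
  [-6, -2, 3]

Apply the min-plus product entry-by-entry:
  C[0][0] = min over k of (A[0][0] + B[0][0] = -5 + 2 = -3, A[0][1] + B[1][0] = 4 + -5 = -1, A[0][2] + B[2][0] = 8 + -5 = 3) = -3 (attained at k = 0)
  C[0][1] = min over k of (A[0][0] + B[0][1] = -5 + 3 = -2, A[0][1] + B[1][1] = 4 + -1 = 3, A[0][2] + B[2][1] = 8 + 3 = 11) = -2 (attained at k = 0)
  C[0][2] = min over k of (A[0][0] + B[0][2] = -5 + 6 = 1, A[0][1] + B[1][2] = 4 + 4 = 8, A[0][2] + B[2][2] = 8 + 9 = 17) = 1 (attained at k = 0)
  C[1][0] = min over k of (A[1][0] + B[0][0] = 0 + 2 = 2, A[1][1] + B[1][0] = 9 + -5 = 4, A[1][2] + B[2][0] = 2 + -5 = -3) = -3 (attained at k = 2)
  C[1][1] = min over k of (A[1][0] + B[0][1] = 0 + 3 = 3, A[1][1] + B[1][1] = 9 + -1 = 8, A[1][2] + B[2][1] = 2 + 3 = 5) = 3 (attained at k = 0)
  C[1][2] = min over k of (A[1][0] + B[0][2] = 0 + 6 = 6, A[1][1] + B[1][2] = 9 + 4 = 13, A[1][2] + B[2][2] = 2 + 9 = 11) = 6 (attained at k = 0)
  C[2][0] = min over k of (A[2][0] + B[0][0] = 4 + 2 = 6, A[2][1] + B[1][0] = -1 + -5 = -6, A[2][2] + B[2][0] = 8 + -5 = 3) = -6 (attained at k = 1)
  C[2][1] = min over k of (A[2][0] + B[0][1] = 4 + 3 = 7, A[2][1] + B[1][1] = -1 + -1 = -2, A[2][2] + B[2][1] = 8 + 3 = 11) = -2 (attained at k = 1)
  C[2][2] = min over k of (A[2][0] + B[0][2] = 4 + 6 = 10, A[2][1] + B[1][2] = -1 + 4 = 3, A[2][2] + B[2][2] = 8 + 9 = 17) = 3 (attained at k = 1)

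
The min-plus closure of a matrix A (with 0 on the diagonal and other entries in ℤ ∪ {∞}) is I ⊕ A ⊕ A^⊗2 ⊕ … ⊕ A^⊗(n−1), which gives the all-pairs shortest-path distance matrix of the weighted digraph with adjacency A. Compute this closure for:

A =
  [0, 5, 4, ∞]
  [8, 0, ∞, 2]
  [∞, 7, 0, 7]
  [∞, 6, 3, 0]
Closure =
  [0, 5, 4, 7]
  [8, 0, 5, 2]
  [15, 7, 0, 7]
  [14, 6, 3, 0]

This is the Floyd-Warshall all-pairs shortest-path computation. For each intermediate vertex k = 0, 1, …, 3, update dist[i][j] ← min(dist[i][j], dist[i][k] + dist[k][j]). The final matrix gives, for each (i, j), the minimum total weight of any directed path from i to j (possibly empty when i = j).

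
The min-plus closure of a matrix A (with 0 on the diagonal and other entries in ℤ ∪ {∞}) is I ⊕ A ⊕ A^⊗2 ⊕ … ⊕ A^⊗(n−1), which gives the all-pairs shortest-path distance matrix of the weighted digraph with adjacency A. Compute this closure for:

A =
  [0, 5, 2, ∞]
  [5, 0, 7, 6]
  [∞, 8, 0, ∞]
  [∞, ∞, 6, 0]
Closure =
  [0, 5, 2, 11]
  [5, 0, 7, 6]
  [13, 8, 0, 14]
  [19, 14, 6, 0]

This is the Floyd-Warshall all-pairs shortest-path computation. For each intermediate vertex k = 0, 1, …, 3, update dist[i][j] ← min(dist[i][j], dist[i][k] + dist[k][j]). The final matrix gives, for each (i, j), the minimum total weight of any directed path from i to j (possibly empty when i = j).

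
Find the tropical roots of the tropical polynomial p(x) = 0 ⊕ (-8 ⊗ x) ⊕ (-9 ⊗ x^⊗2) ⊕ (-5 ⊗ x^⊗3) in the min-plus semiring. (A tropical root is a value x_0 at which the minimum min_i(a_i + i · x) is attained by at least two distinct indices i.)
Roots: {-4, 1, 8}

Each tropical root is a break point of the lower envelope of the lines y = a_i + i · x (there are 4 lines, with slopes 0, 1, ..., 3). Only the lines that attain the minimum somewhere contribute to roots; other lines are dominated. Here the surviving (envelope) indices are i = 3, i = 2, i = 1, i = 0.
Intersections between consecutive envelope lines give the roots: for adjacent envelope indices i < j the intersection is x = (a_i − a_j) / (j − i). Reading off the sorted break points: {-4, 1, 8}.
Verification: at each break x_0, at least two indices attain the minimum of min_i(a_i + i · x_0).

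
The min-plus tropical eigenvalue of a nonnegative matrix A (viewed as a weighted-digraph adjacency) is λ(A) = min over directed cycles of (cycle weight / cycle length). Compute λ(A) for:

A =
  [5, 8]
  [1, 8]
λ(A) = 9/2

Enumerate directed cycles and compute their means (weight / length). Sample:
  cycle 0 → 0: weight = 5, length = 1, mean = 5/1 ≈ 5.000
  cycle 1 → 1: weight = 8, length = 1, mean = 8/1 ≈ 8.000
  cycle 0 → 1 → 0: weight = 9, length = 2, mean = 9/2 ≈ 4.500
  cycle 1 → 0 → 1: weight = 9, length = 2, mean = 9/2 ≈ 4.500
Minimum mean = 4.500, attained e.g. along the cycle 0 → 1 → 0 with weight 9 and length 2. So λ(A) = 9/2 = 9/2.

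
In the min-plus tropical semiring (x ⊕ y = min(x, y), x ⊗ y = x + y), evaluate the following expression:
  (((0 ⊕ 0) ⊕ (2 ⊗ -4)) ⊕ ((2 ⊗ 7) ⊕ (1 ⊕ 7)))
(((0 ⊕ 0) ⊕ (2 ⊗ -4)) ⊕ ((2 ⊗ 7) ⊕ (1 ⊕ 7))) = -2

Expand innermost to outermost. Recall ⊕ takes the minimum of its arguments and ⊗ takes their sum. Working out the expression (((0 ⊕ 0) ⊕ (2 ⊗ -4)) ⊕ ((2 ⊗ 7) ⊕ (1 ⊕ 7))) gives -2.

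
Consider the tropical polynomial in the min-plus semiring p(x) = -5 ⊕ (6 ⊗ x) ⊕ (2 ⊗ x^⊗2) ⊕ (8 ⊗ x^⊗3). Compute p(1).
p(1) = -5

A tropical monomial a ⊗ x^⊗i evaluates to a + i · x. Evaluating each term at x = 1:
  Term 0 contributes -5 + 0 · 1 = -5
  Term 1 contributes 6 + 1 · 1 = 7
  Term 2 contributes 2 + 2 · 1 = 4
  Term 3 contributes 8 + 3 · 1 = 11
p(1) = ⊕ of these = min[-5, 7, 4, 11] = -5.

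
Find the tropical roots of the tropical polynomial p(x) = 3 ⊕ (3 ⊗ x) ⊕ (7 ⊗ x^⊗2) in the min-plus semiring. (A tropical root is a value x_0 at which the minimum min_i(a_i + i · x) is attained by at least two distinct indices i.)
Roots: {-4, 0}

Each tropical root is a break point of the lower envelope of the lines y = a_i + i · x (there are 3 lines, with slopes 0, 1, ..., 2). Only the lines that attain the minimum somewhere contribute to roots; other lines are dominated. Here the surviving (envelope) indices are i = 2, i = 1, i = 0.
Intersections between consecutive envelope lines give the roots: for adjacent envelope indices i < j the intersection is x = (a_i − a_j) / (j − i). Reading off the sorted break points: {-4, 0}.
Verification: at each break x_0, at least two indices attain the minimum of min_i(a_i + i · x_0).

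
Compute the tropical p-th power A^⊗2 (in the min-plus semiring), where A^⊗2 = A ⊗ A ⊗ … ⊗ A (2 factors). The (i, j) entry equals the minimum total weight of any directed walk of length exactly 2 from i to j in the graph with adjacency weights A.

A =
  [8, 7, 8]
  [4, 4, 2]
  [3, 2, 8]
A^⊗2 =
  [11, 10, 9]
  [5, 4, 6]
  [6, 6, 4]

Each entry (A^⊗2)_ij equals the minimum over all length-2 walks i = v_0 → v_1 → … → v_2 = j of Σ_t A[v_t][v_{t+1}]. For example, for (i, j) = (0, 2) we minimise over 3 possible intermediate vertex sequences; the minimum is 9, attained along the walk 0 → 1 → 2.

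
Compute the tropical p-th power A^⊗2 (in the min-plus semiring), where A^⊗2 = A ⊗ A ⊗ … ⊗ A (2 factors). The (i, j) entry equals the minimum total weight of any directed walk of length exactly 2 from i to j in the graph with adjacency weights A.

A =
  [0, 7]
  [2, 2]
A^⊗2 =
  [0, 7]
  [2, 4]

Each entry (A^⊗2)_ij equals the minimum over all length-2 walks i = v_0 → v_1 → … → v_2 = j of Σ_t A[v_t][v_{t+1}]. For example, for (i, j) = (0, 1) we minimise over 2 possible intermediate vertex sequences; the minimum is 7, attained along the walk 0 → 0 → 1.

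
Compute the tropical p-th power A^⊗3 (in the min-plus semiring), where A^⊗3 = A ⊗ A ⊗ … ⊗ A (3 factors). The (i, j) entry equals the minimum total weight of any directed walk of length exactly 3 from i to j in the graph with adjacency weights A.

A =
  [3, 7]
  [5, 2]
A^⊗3 =
  [9, 11]
  [9, 6]

Each entry (A^⊗3)_ij equals the minimum over all length-3 walks i = v_0 → v_1 → … → v_3 = j of Σ_t A[v_t][v_{t+1}]. For example, for (i, j) = (0, 1) we minimise over 4 possible intermediate vertex sequences; the minimum is 11, attained along the walk 0 → 1 → 1 → 1.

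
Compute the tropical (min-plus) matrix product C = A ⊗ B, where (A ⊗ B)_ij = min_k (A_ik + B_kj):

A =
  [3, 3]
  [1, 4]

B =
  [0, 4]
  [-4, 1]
A ⊗ B =
  [-1, 4]
  [0, 5]

Apply the min-plus product entry-by-entry:
  C[0][0] = min over k of (A[0][0] + B[0][0] = 3 + 0 = 3, A[0][1] + B[1][0] = 3 + -4 = -1) = -1 (attained at k = 1)
  C[0][1] = min over k of (A[0][0] + B[0][1] = 3 + 4 = 7, A[0][1] + B[1][1] = 3 + 1 = 4) = 4 (attained at k = 1)
  C[1][0] = min over k of (A[1][0] + B[0][0] = 1 + 0 = 1, A[1][1] + B[1][0] = 4 + -4 = 0) = 0 (attained at k = 1)
  C[1][1] = min over k of (A[1][0] + B[0][1] = 1 + 4 = 5, A[1][1] + B[1][1] = 4 + 1 = 5) = 5 (attained at k = 0)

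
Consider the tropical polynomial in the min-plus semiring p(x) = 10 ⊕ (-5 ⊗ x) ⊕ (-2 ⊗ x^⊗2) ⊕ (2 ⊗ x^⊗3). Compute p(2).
p(2) = -3

A tropical monomial a ⊗ x^⊗i evaluates to a + i · x. Evaluating each term at x = 2:
  Term 0 contributes 10 + 0 · 2 = 10
  Term 1 contributes -5 + 1 · 2 = -3
  Term 2 contributes -2 + 2 · 2 = 2
  Term 3 contributes 2 + 3 · 2 = 8
p(2) = ⊕ of these = min[10, -3, 2, 8] = -3.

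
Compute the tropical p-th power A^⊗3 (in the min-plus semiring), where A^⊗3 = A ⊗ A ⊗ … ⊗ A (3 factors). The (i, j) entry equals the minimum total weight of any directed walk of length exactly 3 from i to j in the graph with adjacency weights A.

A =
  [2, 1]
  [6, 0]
A^⊗3 =
  [6, 1]
  [6, 0]

Each entry (A^⊗3)_ij equals the minimum over all length-3 walks i = v_0 → v_1 → … → v_3 = j of Σ_t A[v_t][v_{t+1}]. For example, for (i, j) = (0, 1) we minimise over 4 possible intermediate vertex sequences; the minimum is 1, attained along the walk 0 → 1 → 1 → 1.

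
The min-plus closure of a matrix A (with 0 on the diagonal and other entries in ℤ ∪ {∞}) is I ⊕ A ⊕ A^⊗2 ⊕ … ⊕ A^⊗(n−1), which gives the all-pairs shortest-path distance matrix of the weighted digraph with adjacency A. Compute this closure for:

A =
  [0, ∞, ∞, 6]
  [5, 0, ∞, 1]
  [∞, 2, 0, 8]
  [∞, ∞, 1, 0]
Closure =
  [0, 9, 7, 6]
  [5, 0, 2, 1]
  [7, 2, 0, 3]
  [8, 3, 1, 0]

This is the Floyd-Warshall all-pairs shortest-path computation. For each intermediate vertex k = 0, 1, …, 3, update dist[i][j] ← min(dist[i][j], dist[i][k] + dist[k][j]). The final matrix gives, for each (i, j), the minimum total weight of any directed path from i to j (possibly empty when i = j).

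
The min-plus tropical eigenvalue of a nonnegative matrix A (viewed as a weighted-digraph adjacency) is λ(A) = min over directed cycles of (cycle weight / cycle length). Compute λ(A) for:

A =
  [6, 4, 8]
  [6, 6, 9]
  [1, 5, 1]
λ(A) = 1

Enumerate directed cycles and compute their means (weight / length). Sample:
  cycle 0 → 0: weight = 6, length = 1, mean = 6/1 ≈ 6.000
  cycle 1 → 1: weight = 6, length = 1, mean = 6/1 ≈ 6.000
  cycle 2 → 2: weight = 1, length = 1, mean = 1/1 ≈ 1.000
  cycle 0 → 1 → 0: weight = 10, length = 2, mean = 10/2 ≈ 5.000
  cycle 0 → 2 → 0: weight = 9, length = 2, mean = 9/2 ≈ 4.500
  cycle 1 → 0 → 1: weight = 10, length = 2, mean = 10/2 ≈ 5.000
Minimum mean = 1.000, attained e.g. along the cycle 2 → 2 with weight 1 and length 1. So λ(A) = 1/1 = 1.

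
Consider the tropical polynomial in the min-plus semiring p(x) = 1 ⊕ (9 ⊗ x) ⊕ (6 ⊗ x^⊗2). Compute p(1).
p(1) = 1

A tropical monomial a ⊗ x^⊗i evaluates to a + i · x. Evaluating each term at x = 1:
  Term 0 contributes 1 + 0 · 1 = 1
  Term 1 contributes 9 + 1 · 1 = 10
  Term 2 contributes 6 + 2 · 1 = 8
p(1) = ⊕ of these = min[1, 10, 8] = 1.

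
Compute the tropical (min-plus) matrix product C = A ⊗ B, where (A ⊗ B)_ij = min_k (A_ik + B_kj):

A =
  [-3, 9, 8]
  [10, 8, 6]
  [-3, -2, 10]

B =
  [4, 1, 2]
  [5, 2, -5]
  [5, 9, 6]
A ⊗ B =
  [1, -2, -1]
  [11, 10, 3]
  [1, -2, -7]

Apply the min-plus product entry-by-entry:
  C[0][0] = min over k of (A[0][0] + B[0][0] = -3 + 4 = 1, A[0][1] + B[1][0] = 9 + 5 = 14, A[0][2] + B[2][0] = 8 + 5 = 13) = 1 (attained at k = 0)
  C[0][1] = min over k of (A[0][0] + B[0][1] = -3 + 1 = -2, A[0][1] + B[1][1] = 9 + 2 = 11, A[0][2] + B[2][1] = 8 + 9 = 17) = -2 (attained at k = 0)
  C[0][2] = min over k of (A[0][0] + B[0][2] = -3 + 2 = -1, A[0][1] + B[1][2] = 9 + -5 = 4, A[0][2] + B[2][2] = 8 + 6 = 14) = -1 (attained at k = 0)
  C[1][0] = min over k of (A[1][0] + B[0][0] = 10 + 4 = 14, A[1][1] + B[1][0] = 8 + 5 = 13, A[1][2] + B[2][0] = 6 + 5 = 11) = 11 (attained at k = 2)
  C[1][1] = min over k of (A[1][0] + B[0][1] = 10 + 1 = 11, A[1][1] + B[1][1] = 8 + 2 = 10, A[1][2] + B[2][1] = 6 + 9 = 15) = 10 (attained at k = 1)
  C[1][2] = min over k of (A[1][0] + B[0][2] = 10 + 2 = 12, A[1][1] + B[1][2] = 8 + -5 = 3, A[1][2] + B[2][2] = 6 + 6 = 12) = 3 (attained at k = 1)
  C[2][0] = min over k of (A[2][0] + B[0][0] = -3 + 4 = 1, A[2][1] + B[1][0] = -2 + 5 = 3, A[2][2] + B[2][0] = 10 + 5 = 15) = 1 (attained at k = 0)
  C[2][1] = min over k of (A[2][0] + B[0][1] = -3 + 1 = -2, A[2][1] + B[1][1] = -2 + 2 = 0, A[2][2] + B[2][1] = 10 + 9 = 19) = -2 (attained at k = 0)
  C[2][2] = min over k of (A[2][0] + B[0][2] = -3 + 2 = -1, A[2][1] + B[1][2] = -2 + -5 = -7, A[2][2] + B[2][2] = 10 + 6 = 16) = -7 (attained at k = 1)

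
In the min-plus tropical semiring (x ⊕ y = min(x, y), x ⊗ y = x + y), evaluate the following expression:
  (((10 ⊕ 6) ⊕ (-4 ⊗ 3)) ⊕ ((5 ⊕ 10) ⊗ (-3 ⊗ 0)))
(((10 ⊕ 6) ⊕ (-4 ⊗ 3)) ⊕ ((5 ⊕ 10) ⊗ (-3 ⊗ 0))) = -1

Expand innermost to outermost. Recall ⊕ takes the minimum of its arguments and ⊗ takes their sum. Working out the expression (((10 ⊕ 6) ⊕ (-4 ⊗ 3)) ⊕ ((5 ⊕ 10) ⊗ (-3 ⊗ 0))) gives -1.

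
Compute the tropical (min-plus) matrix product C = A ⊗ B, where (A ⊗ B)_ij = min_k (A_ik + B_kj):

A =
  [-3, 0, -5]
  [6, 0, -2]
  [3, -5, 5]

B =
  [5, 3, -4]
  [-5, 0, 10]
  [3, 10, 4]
A ⊗ B =
  [-5, 0, -7]
  [-5, 0, 2]
  [-10, -5, -1]

Apply the min-plus product entry-by-entry:
  C[0][0] = min over k of (A[0][0] + B[0][0] = -3 + 5 = 2, A[0][1] + B[1][0] = 0 + -5 = -5, A[0][2] + B[2][0] = -5 + 3 = -2) = -5 (attained at k = 1)
  C[0][1] = min over k of (A[0][0] + B[0][1] = -3 + 3 = 0, A[0][1] + B[1][1] = 0 + 0 = 0, A[0][2] + B[2][1] = -5 + 10 = 5) = 0 (attained at k = 0)
  C[0][2] = min over k of (A[0][0] + B[0][2] = -3 + -4 = -7, A[0][1] + B[1][2] = 0 + 10 = 10, A[0][2] + B[2][2] = -5 + 4 = -1) = -7 (attained at k = 0)
  C[1][0] = min over k of (A[1][0] + B[0][0] = 6 + 5 = 11, A[1][1] + B[1][0] = 0 + -5 = -5, A[1][2] + B[2][0] = -2 + 3 = 1) = -5 (attained at k = 1)
  C[1][1] = min over k of (A[1][0] + B[0][1] = 6 + 3 = 9, A[1][1] + B[1][1] = 0 + 0 = 0, A[1][2] + B[2][1] = -2 + 10 = 8) = 0 (attained at k = 1)
  C[1][2] = min over k of (A[1][0] + B[0][2] = 6 + -4 = 2, A[1][1] + B[1][2] = 0 + 10 = 10, A[1][2] + B[2][2] = -2 + 4 = 2) = 2 (attained at k = 0)
  C[2][0] = min over k of (A[2][0] + B[0][0] = 3 + 5 = 8, A[2][1] + B[1][0] = -5 + -5 = -10, A[2][2] + B[2][0] = 5 + 3 = 8) = -10 (attained at k = 1)
  C[2][1] = min over k of (A[2][0] + B[0][1] = 3 + 3 = 6, A[2][1] + B[1][1] = -5 + 0 = -5, A[2][2] + B[2][1] = 5 + 10 = 15) = -5 (attained at k = 1)
  C[2][2] = min over k of (A[2][0] + B[0][2] = 3 + -4 = -1, A[2][1] + B[1][2] = -5 + 10 = 5, A[2][2] + B[2][2] = 5 + 4 = 9) = -1 (attained at k = 0)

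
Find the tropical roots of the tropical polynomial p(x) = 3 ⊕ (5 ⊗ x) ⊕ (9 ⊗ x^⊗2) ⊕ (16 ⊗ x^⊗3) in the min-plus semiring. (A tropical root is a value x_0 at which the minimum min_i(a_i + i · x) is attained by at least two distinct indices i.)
Roots: {-7, -4, -2}

Each tropical root is a break point of the lower envelope of the lines y = a_i + i · x (there are 4 lines, with slopes 0, 1, ..., 3). Only the lines that attain the minimum somewhere contribute to roots; other lines are dominated. Here the surviving (envelope) indices are i = 3, i = 2, i = 1, i = 0.
Intersections between consecutive envelope lines give the roots: for adjacent envelope indices i < j the intersection is x = (a_i − a_j) / (j − i). Reading off the sorted break points: {-7, -4, -2}.
Verification: at each break x_0, at least two indices attain the minimum of min_i(a_i + i · x_0).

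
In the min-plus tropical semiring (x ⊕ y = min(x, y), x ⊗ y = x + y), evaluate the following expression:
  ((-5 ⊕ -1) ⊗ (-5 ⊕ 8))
((-5 ⊕ -1) ⊗ (-5 ⊕ 8)) = -10

Expand innermost to outermost. Recall ⊕ takes the minimum of its arguments and ⊗ takes their sum. Working out the expression ((-5 ⊕ -1) ⊗ (-5 ⊕ 8)) gives -10.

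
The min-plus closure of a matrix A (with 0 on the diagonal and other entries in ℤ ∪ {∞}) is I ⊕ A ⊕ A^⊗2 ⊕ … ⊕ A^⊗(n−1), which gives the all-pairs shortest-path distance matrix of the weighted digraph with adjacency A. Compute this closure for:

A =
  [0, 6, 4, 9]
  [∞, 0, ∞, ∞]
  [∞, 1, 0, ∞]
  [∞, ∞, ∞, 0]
Closure =
  [0, 5, 4, 9]
  [∞, 0, ∞, ∞]
  [∞, 1, 0, ∞]
  [∞, ∞, ∞, 0]

This is the Floyd-Warshall all-pairs shortest-path computation. For each intermediate vertex k = 0, 1, …, 3, update dist[i][j] ← min(dist[i][j], dist[i][k] + dist[k][j]). The final matrix gives, for each (i, j), the minimum total weight of any directed path from i to j (possibly empty when i = j).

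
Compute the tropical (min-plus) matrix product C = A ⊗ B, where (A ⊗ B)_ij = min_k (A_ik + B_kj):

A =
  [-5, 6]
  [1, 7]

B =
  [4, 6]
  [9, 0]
A ⊗ B =
  [-1, 1]
  [5, 7]

Apply the min-plus product entry-by-entry:
  C[0][0] = min over k of (A[0][0] + B[0][0] = -5 + 4 = -1, A[0][1] + B[1][0] = 6 + 9 = 15) = -1 (attained at k = 0)
  C[0][1] = min over k of (A[0][0] + B[0][1] = -5 + 6 = 1, A[0][1] + B[1][1] = 6 + 0 = 6) = 1 (attained at k = 0)
  C[1][0] = min over k of (A[1][0] + B[0][0] = 1 + 4 = 5, A[1][1] + B[1][0] = 7 + 9 = 16) = 5 (attained at k = 0)
  C[1][1] = min over k of (A[1][0] + B[0][1] = 1 + 6 = 7, A[1][1] + B[1][1] = 7 + 0 = 7) = 7 (attained at k = 0)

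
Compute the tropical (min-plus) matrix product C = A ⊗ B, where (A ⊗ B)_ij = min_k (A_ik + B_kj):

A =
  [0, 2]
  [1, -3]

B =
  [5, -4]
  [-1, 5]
A ⊗ B =
  [1, -4]
  [-4, -3]

Apply the min-plus product entry-by-entry:
  C[0][0] = min over k of (A[0][0] + B[0][0] = 0 + 5 = 5, A[0][1] + B[1][0] = 2 + -1 = 1) = 1 (attained at k = 1)
  C[0][1] = min over k of (A[0][0] + B[0][1] = 0 + -4 = -4, A[0][1] + B[1][1] = 2 + 5 = 7) = -4 (attained at k = 0)
  C[1][0] = min over k of (A[1][0] + B[0][0] = 1 + 5 = 6, A[1][1] + B[1][0] = -3 + -1 = -4) = -4 (attained at k = 1)
  C[1][1] = min over k of (A[1][0] + B[0][1] = 1 + -4 = -3, A[1][1] + B[1][1] = -3 + 5 = 2) = -3 (attained at k = 0)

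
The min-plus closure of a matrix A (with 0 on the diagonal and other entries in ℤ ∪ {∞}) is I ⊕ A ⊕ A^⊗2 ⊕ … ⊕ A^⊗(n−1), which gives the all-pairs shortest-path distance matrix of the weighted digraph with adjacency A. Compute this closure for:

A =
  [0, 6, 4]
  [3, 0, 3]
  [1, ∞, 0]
Closure =
  [0, 6, 4]
  [3, 0, 3]
  [1, 7, 0]

This is the Floyd-Warshall all-pairs shortest-path computation. For each intermediate vertex k = 0, 1, …, 2, update dist[i][j] ← min(dist[i][j], dist[i][k] + dist[k][j]). The final matrix gives, for each (i, j), the minimum total weight of any directed path from i to j (possibly empty when i = j).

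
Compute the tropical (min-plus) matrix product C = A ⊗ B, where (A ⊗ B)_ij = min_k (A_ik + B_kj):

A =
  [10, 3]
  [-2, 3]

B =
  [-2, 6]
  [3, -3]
A ⊗ B =
  [6, 0]
  [-4, 0]

Apply the min-plus product entry-by-entry:
  C[0][0] = min over k of (A[0][0] + B[0][0] = 10 + -2 = 8, A[0][1] + B[1][0] = 3 + 3 = 6) = 6 (attained at k = 1)
  C[0][1] = min over k of (A[0][0] + B[0][1] = 10 + 6 = 16, A[0][1] + B[1][1] = 3 + -3 = 0) = 0 (attained at k = 1)
  C[1][0] = min over k of (A[1][0] + B[0][0] = -2 + -2 = -4, A[1][1] + B[1][0] = 3 + 3 = 6) = -4 (attained at k = 0)
  C[1][1] = min over k of (A[1][0] + B[0][1] = -2 + 6 = 4, A[1][1] + B[1][1] = 3 + -3 = 0) = 0 (attained at k = 1)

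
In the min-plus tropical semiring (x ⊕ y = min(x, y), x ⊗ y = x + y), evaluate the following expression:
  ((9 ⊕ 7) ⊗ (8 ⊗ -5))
((9 ⊕ 7) ⊗ (8 ⊗ -5)) = 10

Expand innermost to outermost. Recall ⊕ takes the minimum of its arguments and ⊗ takes their sum. Working out the expression ((9 ⊕ 7) ⊗ (8 ⊗ -5)) gives 10.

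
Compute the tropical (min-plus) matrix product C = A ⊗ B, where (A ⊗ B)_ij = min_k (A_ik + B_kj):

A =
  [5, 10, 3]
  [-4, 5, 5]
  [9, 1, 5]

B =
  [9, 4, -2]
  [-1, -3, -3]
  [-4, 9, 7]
A ⊗ B =
  [-1, 7, 3]
  [1, 0, -6]
  [0, -2, -2]

Apply the min-plus product entry-by-entry:
  C[0][0] = min over k of (A[0][0] + B[0][0] = 5 + 9 = 14, A[0][1] + B[1][0] = 10 + -1 = 9, A[0][2] + B[2][0] = 3 + -4 = -1) = -1 (attained at k = 2)
  C[0][1] = min over k of (A[0][0] + B[0][1] = 5 + 4 = 9, A[0][1] + B[1][1] = 10 + -3 = 7, A[0][2] + B[2][1] = 3 + 9 = 12) = 7 (attained at k = 1)
  C[0][2] = min over k of (A[0][0] + B[0][2] = 5 + -2 = 3, A[0][1] + B[1][2] = 10 + -3 = 7, A[0][2] + B[2][2] = 3 + 7 = 10) = 3 (attained at k = 0)
  C[1][0] = min over k of (A[1][0] + B[0][0] = -4 + 9 = 5, A[1][1] + B[1][0] = 5 + -1 = 4, A[1][2] + B[2][0] = 5 + -4 = 1) = 1 (attained at k = 2)
  C[1][1] = min over k of (A[1][0] + B[0][1] = -4 + 4 = 0, A[1][1] + B[1][1] = 5 + -3 = 2, A[1][2] + B[2][1] = 5 + 9 = 14) = 0 (attained at k = 0)
  C[1][2] = min over k of (A[1][0] + B[0][2] = -4 + -2 = -6, A[1][1] + B[1][2] = 5 + -3 = 2, A[1][2] + B[2][2] = 5 + 7 = 12) = -6 (attained at k = 0)
  C[2][0] = min over k of (A[2][0] + B[0][0] = 9 + 9 = 18, A[2][1] + B[1][0] = 1 + -1 = 0, A[2][2] + B[2][0] = 5 + -4 = 1) = 0 (attained at k = 1)
  C[2][1] = min over k of (A[2][0] + B[0][1] = 9 + 4 = 13, A[2][1] + B[1][1] = 1 + -3 = -2, A[2][2] + B[2][1] = 5 + 9 = 14) = -2 (attained at k = 1)
  C[2][2] = min over k of (A[2][0] + B[0][2] = 9 + -2 = 7, A[2][1] + B[1][2] = 1 + -3 = -2, A[2][2] + B[2][2] = 5 + 7 = 12) = -2 (attained at k = 1)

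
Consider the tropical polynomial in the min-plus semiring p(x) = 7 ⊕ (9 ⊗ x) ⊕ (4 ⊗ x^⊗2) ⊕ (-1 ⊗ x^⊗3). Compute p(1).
p(1) = 2

A tropical monomial a ⊗ x^⊗i evaluates to a + i · x. Evaluating each term at x = 1:
  Term 0 contributes 7 + 0 · 1 = 7
  Term 1 contributes 9 + 1 · 1 = 10
  Term 2 contributes 4 + 2 · 1 = 6
  Term 3 contributes -1 + 3 · 1 = 2
p(1) = ⊕ of these = min[7, 10, 6, 2] = 2.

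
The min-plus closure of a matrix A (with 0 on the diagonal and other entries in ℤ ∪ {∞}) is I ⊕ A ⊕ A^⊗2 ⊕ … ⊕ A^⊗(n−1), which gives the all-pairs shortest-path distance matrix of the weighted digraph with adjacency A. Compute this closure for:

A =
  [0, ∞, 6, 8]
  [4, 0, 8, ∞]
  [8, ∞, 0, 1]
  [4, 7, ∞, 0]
Closure =
  [0, 14, 6, 7]
  [4, 0, 8, 9]
  [5, 8, 0, 1]
  [4, 7, 10, 0]

This is the Floyd-Warshall all-pairs shortest-path computation. For each intermediate vertex k = 0, 1, …, 3, update dist[i][j] ← min(dist[i][j], dist[i][k] + dist[k][j]). The final matrix gives, for each (i, j), the minimum total weight of any directed path from i to j (possibly empty when i = j).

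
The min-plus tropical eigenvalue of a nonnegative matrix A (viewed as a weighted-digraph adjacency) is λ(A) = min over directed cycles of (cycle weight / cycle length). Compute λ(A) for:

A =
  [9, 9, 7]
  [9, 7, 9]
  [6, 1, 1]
λ(A) = 1

Enumerate directed cycles and compute their means (weight / length). Sample:
  cycle 0 → 0: weight = 9, length = 1, mean = 9/1 ≈ 9.000
  cycle 1 → 1: weight = 7, length = 1, mean = 7/1 ≈ 7.000
  cycle 2 → 2: weight = 1, length = 1, mean = 1/1 ≈ 1.000
  cycle 0 → 1 → 0: weight = 18, length = 2, mean = 18/2 ≈ 9.000
  cycle 0 → 2 → 0: weight = 13, length = 2, mean = 13/2 ≈ 6.500
  cycle 1 → 0 → 1: weight = 18, length = 2, mean = 18/2 ≈ 9.000
Minimum mean = 1.000, attained e.g. along the cycle 2 → 2 with weight 1 and length 1. So λ(A) = 1/1 = 1.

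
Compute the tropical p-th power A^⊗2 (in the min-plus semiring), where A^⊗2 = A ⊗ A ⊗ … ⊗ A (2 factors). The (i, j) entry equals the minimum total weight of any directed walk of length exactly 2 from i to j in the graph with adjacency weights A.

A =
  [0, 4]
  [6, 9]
A^⊗2 =
  [0, 4]
  [6, 10]

Each entry (A^⊗2)_ij equals the minimum over all length-2 walks i = v_0 → v_1 → … → v_2 = j of Σ_t A[v_t][v_{t+1}]. For example, for (i, j) = (0, 1) we minimise over 2 possible intermediate vertex sequences; the minimum is 4, attained along the walk 0 → 0 → 1.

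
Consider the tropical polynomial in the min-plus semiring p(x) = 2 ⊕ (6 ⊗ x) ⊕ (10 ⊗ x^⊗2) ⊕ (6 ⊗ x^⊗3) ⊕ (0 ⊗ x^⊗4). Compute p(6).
p(6) = 2

A tropical monomial a ⊗ x^⊗i evaluates to a + i · x. Evaluating each term at x = 6:
  Term 0 contributes 2 + 0 · 6 = 2
  Term 1 contributes 6 + 1 · 6 = 12
  Term 2 contributes 10 + 2 · 6 = 22
  Term 3 contributes 6 + 3 · 6 = 24
  Term 4 contributes 0 + 4 · 6 = 24
p(6) = ⊕ of these = min[2, 12, 22, 24, 24] = 2.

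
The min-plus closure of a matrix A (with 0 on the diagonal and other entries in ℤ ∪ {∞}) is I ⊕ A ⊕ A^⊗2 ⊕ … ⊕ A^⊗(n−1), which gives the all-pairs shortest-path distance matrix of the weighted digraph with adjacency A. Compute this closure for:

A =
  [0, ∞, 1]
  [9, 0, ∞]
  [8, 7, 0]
Closure =
  [0, 8, 1]
  [9, 0, 10]
  [8, 7, 0]

This is the Floyd-Warshall all-pairs shortest-path computation. For each intermediate vertex k = 0, 1, …, 2, update dist[i][j] ← min(dist[i][j], dist[i][k] + dist[k][j]). The final matrix gives, for each (i, j), the minimum total weight of any directed path from i to j (possibly empty when i = j).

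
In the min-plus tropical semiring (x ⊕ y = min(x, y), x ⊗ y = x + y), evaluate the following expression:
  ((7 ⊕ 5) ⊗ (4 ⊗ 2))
((7 ⊕ 5) ⊗ (4 ⊗ 2)) = 11

Expand innermost to outermost. Recall ⊕ takes the minimum of its arguments and ⊗ takes their sum. Working out the expression ((7 ⊕ 5) ⊗ (4 ⊗ 2)) gives 11.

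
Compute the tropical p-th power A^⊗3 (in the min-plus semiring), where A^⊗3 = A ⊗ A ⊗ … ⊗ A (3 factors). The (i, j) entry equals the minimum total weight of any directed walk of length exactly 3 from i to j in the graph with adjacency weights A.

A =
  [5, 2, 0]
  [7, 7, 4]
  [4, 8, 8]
A^⊗3 =
  [9, 6, 4]
  [11, 10, 8]
  [8, 11, 9]

Each entry (A^⊗3)_ij equals the minimum over all length-3 walks i = v_0 → v_1 → … → v_3 = j of Σ_t A[v_t][v_{t+1}]. For example, for (i, j) = (0, 2) we minimise over 9 possible intermediate vertex sequences; the minimum is 4, attained along the walk 0 → 2 → 0 → 2.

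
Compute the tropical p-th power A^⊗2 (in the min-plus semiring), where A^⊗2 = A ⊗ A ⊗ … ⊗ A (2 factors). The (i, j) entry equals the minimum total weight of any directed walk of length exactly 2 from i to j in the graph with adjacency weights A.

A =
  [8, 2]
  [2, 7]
A^⊗2 =
  [4, 9]
  [9, 4]

Each entry (A^⊗2)_ij equals the minimum over all length-2 walks i = v_0 → v_1 → … → v_2 = j of Σ_t A[v_t][v_{t+1}]. For example, for (i, j) = (0, 1) we minimise over 2 possible intermediate vertex sequences; the minimum is 9, attained along the walk 0 → 1 → 1.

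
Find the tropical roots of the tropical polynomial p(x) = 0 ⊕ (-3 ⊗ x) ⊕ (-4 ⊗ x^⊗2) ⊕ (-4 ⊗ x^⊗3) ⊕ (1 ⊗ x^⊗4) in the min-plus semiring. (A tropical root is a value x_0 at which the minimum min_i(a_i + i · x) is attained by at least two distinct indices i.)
Roots: {-5, 0, 1, 3}

Each tropical root is a break point of the lower envelope of the lines y = a_i + i · x (there are 5 lines, with slopes 0, 1, ..., 4). Only the lines that attain the minimum somewhere contribute to roots; other lines are dominated. Here the surviving (envelope) indices are i = 4, i = 3, i = 2, i = 1, i = 0.
Intersections between consecutive envelope lines give the roots: for adjacent envelope indices i < j the intersection is x = (a_i − a_j) / (j − i). Reading off the sorted break points: {-5, 0, 1, 3}.
Verification: at each break x_0, at least two indices attain the minimum of min_i(a_i + i · x_0).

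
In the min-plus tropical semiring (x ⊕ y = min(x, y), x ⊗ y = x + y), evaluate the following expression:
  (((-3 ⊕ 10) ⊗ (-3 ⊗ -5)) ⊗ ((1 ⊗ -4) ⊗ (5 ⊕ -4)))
(((-3 ⊕ 10) ⊗ (-3 ⊗ -5)) ⊗ ((1 ⊗ -4) ⊗ (5 ⊕ -4))) = -18

Expand innermost to outermost. Recall ⊕ takes the minimum of its arguments and ⊗ takes their sum. Working out the expression (((-3 ⊕ 10) ⊗ (-3 ⊗ -5)) ⊗ ((1 ⊗ -4) ⊗ (5 ⊕ -4))) gives -18.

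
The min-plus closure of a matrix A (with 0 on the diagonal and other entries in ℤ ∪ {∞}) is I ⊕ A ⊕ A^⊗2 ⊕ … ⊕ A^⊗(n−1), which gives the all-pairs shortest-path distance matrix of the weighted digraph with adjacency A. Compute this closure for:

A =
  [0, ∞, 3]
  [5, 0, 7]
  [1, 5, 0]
Closure =
  [0, 8, 3]
  [5, 0, 7]
  [1, 5, 0]

This is the Floyd-Warshall all-pairs shortest-path computation. For each intermediate vertex k = 0, 1, …, 2, update dist[i][j] ← min(dist[i][j], dist[i][k] + dist[k][j]). The final matrix gives, for each (i, j), the minimum total weight of any directed path from i to j (possibly empty when i = j).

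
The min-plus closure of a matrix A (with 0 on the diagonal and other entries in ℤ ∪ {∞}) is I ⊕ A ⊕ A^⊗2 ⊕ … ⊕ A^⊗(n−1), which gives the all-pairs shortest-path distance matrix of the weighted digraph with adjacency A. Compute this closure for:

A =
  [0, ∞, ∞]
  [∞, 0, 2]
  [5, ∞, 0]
Closure =
  [0, ∞, ∞]
  [7, 0, 2]
  [5, ∞, 0]

This is the Floyd-Warshall all-pairs shortest-path computation. For each intermediate vertex k = 0, 1, …, 2, update dist[i][j] ← min(dist[i][j], dist[i][k] + dist[k][j]). The final matrix gives, for each (i, j), the minimum total weight of any directed path from i to j (possibly empty when i = j).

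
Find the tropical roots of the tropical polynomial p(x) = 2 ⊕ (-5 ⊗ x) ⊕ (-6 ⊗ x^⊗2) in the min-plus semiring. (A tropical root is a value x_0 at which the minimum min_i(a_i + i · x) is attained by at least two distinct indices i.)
Roots: {1, 7}

Each tropical root is a break point of the lower envelope of the lines y = a_i + i · x (there are 3 lines, with slopes 0, 1, ..., 2). Only the lines that attain the minimum somewhere contribute to roots; other lines are dominated. Here the surviving (envelope) indices are i = 2, i = 1, i = 0.
Intersections between consecutive envelope lines give the roots: for adjacent envelope indices i < j the intersection is x = (a_i − a_j) / (j − i). Reading off the sorted break points: {1, 7}.
Verification: at each break x_0, at least two indices attain the minimum of min_i(a_i + i · x_0).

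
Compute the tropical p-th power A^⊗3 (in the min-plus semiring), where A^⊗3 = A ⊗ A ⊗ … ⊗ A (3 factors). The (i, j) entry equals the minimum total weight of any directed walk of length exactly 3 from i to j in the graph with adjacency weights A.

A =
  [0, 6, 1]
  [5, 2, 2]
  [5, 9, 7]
A^⊗3 =
  [0, 6, 1]
  [5, 6, 6]
  [5, 11, 6]

Each entry (A^⊗3)_ij equals the minimum over all length-3 walks i = v_0 → v_1 → … → v_3 = j of Σ_t A[v_t][v_{t+1}]. For example, for (i, j) = (0, 2) we minimise over 9 possible intermediate vertex sequences; the minimum is 1, attained along the walk 0 → 0 → 0 → 2.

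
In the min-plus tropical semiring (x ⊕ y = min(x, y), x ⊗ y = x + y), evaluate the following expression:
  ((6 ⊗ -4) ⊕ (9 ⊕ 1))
((6 ⊗ -4) ⊕ (9 ⊕ 1)) = 1

Expand innermost to outermost. Recall ⊕ takes the minimum of its arguments and ⊗ takes their sum. Working out the expression ((6 ⊗ -4) ⊕ (9 ⊕ 1)) gives 1.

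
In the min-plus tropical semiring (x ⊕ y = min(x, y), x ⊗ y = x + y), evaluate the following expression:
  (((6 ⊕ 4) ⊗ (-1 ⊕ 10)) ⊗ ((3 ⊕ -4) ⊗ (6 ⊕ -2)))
(((6 ⊕ 4) ⊗ (-1 ⊕ 10)) ⊗ ((3 ⊕ -4) ⊗ (6 ⊕ -2))) = -3

Expand innermost to outermost. Recall ⊕ takes the minimum of its arguments and ⊗ takes their sum. Working out the expression (((6 ⊕ 4) ⊗ (-1 ⊕ 10)) ⊗ ((3 ⊕ -4) ⊗ (6 ⊕ -2))) gives -3.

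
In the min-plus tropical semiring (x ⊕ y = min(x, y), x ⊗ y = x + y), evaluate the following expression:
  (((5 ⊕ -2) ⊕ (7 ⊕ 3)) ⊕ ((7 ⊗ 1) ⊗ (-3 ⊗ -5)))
(((5 ⊕ -2) ⊕ (7 ⊕ 3)) ⊕ ((7 ⊗ 1) ⊗ (-3 ⊗ -5))) = -2

Expand innermost to outermost. Recall ⊕ takes the minimum of its arguments and ⊗ takes their sum. Working out the expression (((5 ⊕ -2) ⊕ (7 ⊕ 3)) ⊕ ((7 ⊗ 1) ⊗ (-3 ⊗ -5))) gives -2.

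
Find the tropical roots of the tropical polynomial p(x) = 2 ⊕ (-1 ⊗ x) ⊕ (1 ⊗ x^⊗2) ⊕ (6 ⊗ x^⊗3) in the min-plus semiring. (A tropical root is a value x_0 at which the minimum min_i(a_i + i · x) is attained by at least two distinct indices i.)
Roots: {-5, -2, 3}

Each tropical root is a break point of the lower envelope of the lines y = a_i + i · x (there are 4 lines, with slopes 0, 1, ..., 3). Only the lines that attain the minimum somewhere contribute to roots; other lines are dominated. Here the surviving (envelope) indices are i = 3, i = 2, i = 1, i = 0.
Intersections between consecutive envelope lines give the roots: for adjacent envelope indices i < j the intersection is x = (a_i − a_j) / (j − i). Reading off the sorted break points: {-5, -2, 3}.
Verification: at each break x_0, at least two indices attain the minimum of min_i(a_i + i · x_0).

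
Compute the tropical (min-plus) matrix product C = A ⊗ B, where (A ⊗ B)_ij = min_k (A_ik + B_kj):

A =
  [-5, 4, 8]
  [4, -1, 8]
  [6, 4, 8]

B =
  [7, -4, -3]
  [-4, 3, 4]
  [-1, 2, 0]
A ⊗ B =
  [0, -9, -8]
  [-5, 0, 1]
  [0, 2, 3]

Apply the min-plus product entry-by-entry:
  C[0][0] = min over k of (A[0][0] + B[0][0] = -5 + 7 = 2, A[0][1] + B[1][0] = 4 + -4 = 0, A[0][2] + B[2][0] = 8 + -1 = 7) = 0 (attained at k = 1)
  C[0][1] = min over k of (A[0][0] + B[0][1] = -5 + -4 = -9, A[0][1] + B[1][1] = 4 + 3 = 7, A[0][2] + B[2][1] = 8 + 2 = 10) = -9 (attained at k = 0)
  C[0][2] = min over k of (A[0][0] + B[0][2] = -5 + -3 = -8, A[0][1] + B[1][2] = 4 + 4 = 8, A[0][2] + B[2][2] = 8 + 0 = 8) = -8 (attained at k = 0)
  C[1][0] = min over k of (A[1][0] + B[0][0] = 4 + 7 = 11, A[1][1] + B[1][0] = -1 + -4 = -5, A[1][2] + B[2][0] = 8 + -1 = 7) = -5 (attained at k = 1)
  C[1][1] = min over k of (A[1][0] + B[0][1] = 4 + -4 = 0, A[1][1] + B[1][1] = -1 + 3 = 2, A[1][2] + B[2][1] = 8 + 2 = 10) = 0 (attained at k = 0)
  C[1][2] = min over k of (A[1][0] + B[0][2] = 4 + -3 = 1, A[1][1] + B[1][2] = -1 + 4 = 3, A[1][2] + B[2][2] = 8 + 0 = 8) = 1 (attained at k = 0)
  C[2][0] = min over k of (A[2][0] + B[0][0] = 6 + 7 = 13, A[2][1] + B[1][0] = 4 + -4 = 0, A[2][2] + B[2][0] = 8 + -1 = 7) = 0 (attained at k = 1)
  C[2][1] = min over k of (A[2][0] + B[0][1] = 6 + -4 = 2, A[2][1] + B[1][1] = 4 + 3 = 7, A[2][2] + B[2][1] = 8 + 2 = 10) = 2 (attained at k = 0)
  C[2][2] = min over k of (A[2][0] + B[0][2] = 6 + -3 = 3, A[2][1] + B[1][2] = 4 + 4 = 8, A[2][2] + B[2][2] = 8 + 0 = 8) = 3 (attained at k = 0)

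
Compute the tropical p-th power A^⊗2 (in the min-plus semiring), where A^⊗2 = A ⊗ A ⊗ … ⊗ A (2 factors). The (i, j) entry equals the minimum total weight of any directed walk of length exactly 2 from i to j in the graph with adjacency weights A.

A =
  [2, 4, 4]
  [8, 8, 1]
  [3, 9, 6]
A^⊗2 =
  [4, 6, 5]
  [4, 10, 7]
  [5, 7, 7]

Each entry (A^⊗2)_ij equals the minimum over all length-2 walks i = v_0 → v_1 → … → v_2 = j of Σ_t A[v_t][v_{t+1}]. For example, for (i, j) = (0, 2) we minimise over 3 possible intermediate vertex sequences; the minimum is 5, attained along the walk 0 → 1 → 2.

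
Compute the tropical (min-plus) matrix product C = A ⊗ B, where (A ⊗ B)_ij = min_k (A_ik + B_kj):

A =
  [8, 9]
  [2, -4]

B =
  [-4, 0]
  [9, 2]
A ⊗ B =
  [4, 8]
  [-2, -2]

Apply the min-plus product entry-by-entry:
  C[0][0] = min over k of (A[0][0] + B[0][0] = 8 + -4 = 4, A[0][1] + B[1][0] = 9 + 9 = 18) = 4 (attained at k = 0)
  C[0][1] = min over k of (A[0][0] + B[0][1] = 8 + 0 = 8, A[0][1] + B[1][1] = 9 + 2 = 11) = 8 (attained at k = 0)
  C[1][0] = min over k of (A[1][0] + B[0][0] = 2 + -4 = -2, A[1][1] + B[1][0] = -4 + 9 = 5) = -2 (attained at k = 0)
  C[1][1] = min over k of (A[1][0] + B[0][1] = 2 + 0 = 2, A[1][1] + B[1][1] = -4 + 2 = -2) = -2 (attained at k = 1)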